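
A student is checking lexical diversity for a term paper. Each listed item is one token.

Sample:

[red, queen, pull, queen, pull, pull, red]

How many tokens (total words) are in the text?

Tokens: red, queen, pull, queen, pull, pull, red
N = 7

7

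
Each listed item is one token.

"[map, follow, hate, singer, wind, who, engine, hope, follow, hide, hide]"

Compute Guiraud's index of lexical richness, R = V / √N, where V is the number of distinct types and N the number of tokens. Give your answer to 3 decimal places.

N = 11, V = 9.
√N = 3.316625
R = 9 / 3.316625 = 2.714

2.714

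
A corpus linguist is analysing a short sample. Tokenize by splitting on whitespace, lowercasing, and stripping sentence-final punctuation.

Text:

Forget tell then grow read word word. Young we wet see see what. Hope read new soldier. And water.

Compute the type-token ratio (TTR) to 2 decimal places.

N = 19 tokens, V = 16 types.
TTR = V / N = 16 / 19 = 0.84

0.84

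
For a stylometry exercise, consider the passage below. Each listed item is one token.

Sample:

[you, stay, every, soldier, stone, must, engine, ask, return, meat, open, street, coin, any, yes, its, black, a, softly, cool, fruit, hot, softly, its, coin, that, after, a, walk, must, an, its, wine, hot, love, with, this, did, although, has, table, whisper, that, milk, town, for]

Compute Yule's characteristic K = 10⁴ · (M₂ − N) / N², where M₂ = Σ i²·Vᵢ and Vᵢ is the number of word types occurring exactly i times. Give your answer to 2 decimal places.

85.07

Frequencies: its:3, must:2, coin:2, a:2, softly:2, hot:2, that:2, you:1, stay:1, every:1, soldier:1, stone:1, engine:1, ask:1, return:1, meat:1, open:1, street:1, any:1, yes:1, … (18 more, each freq 1)
N = 46. Frequency spectrum: V_1=31, V_2=6, V_3=1
M₂ = 1²·31 + 2²·6 + 3²·1 = 64
K = 10000 × (64 − 46) / 46² = 85.07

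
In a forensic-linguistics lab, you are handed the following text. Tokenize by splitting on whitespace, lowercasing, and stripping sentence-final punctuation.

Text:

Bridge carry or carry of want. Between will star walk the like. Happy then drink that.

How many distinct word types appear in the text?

15

Distinct types: {between, bridge, carry, drink, happy, like, of, or, star, that, the, then, walk, want, will}
V = 15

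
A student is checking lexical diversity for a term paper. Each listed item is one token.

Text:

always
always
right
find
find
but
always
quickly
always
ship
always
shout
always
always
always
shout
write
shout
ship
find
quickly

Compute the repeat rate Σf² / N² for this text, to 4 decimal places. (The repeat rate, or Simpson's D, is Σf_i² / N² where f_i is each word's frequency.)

Frequencies: always:8, find:3, shout:3, quickly:2, ship:2, right:1, but:1, write:1
Σf² = 93; N² = 441
Repeat rate = 93 / 441 = 0.2109

0.2109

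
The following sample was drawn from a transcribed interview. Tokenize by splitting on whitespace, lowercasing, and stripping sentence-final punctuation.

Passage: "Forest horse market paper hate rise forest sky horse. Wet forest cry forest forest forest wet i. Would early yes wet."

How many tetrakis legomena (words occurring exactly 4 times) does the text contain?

Frequencies: forest:6, wet:3, horse:2, market:1, paper:1, hate:1, rise:1, sky:1, cry:1, i:1, would:1, early:1, yes:1
Words with frequency 4: (none)

0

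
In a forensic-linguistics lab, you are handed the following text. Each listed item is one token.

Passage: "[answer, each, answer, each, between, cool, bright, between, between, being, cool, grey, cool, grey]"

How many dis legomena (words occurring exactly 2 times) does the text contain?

3

Frequencies: between:3, cool:3, answer:2, each:2, grey:2, bright:1, being:1
Words with frequency 2: answer, each, grey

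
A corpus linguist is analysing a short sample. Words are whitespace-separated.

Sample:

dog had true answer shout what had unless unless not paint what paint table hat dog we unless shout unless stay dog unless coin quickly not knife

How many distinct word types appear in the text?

16

Distinct types: {answer, coin, dog, had, hat, knife, not, paint, quickly, shout, stay, table, true, unless, we, what}
V = 16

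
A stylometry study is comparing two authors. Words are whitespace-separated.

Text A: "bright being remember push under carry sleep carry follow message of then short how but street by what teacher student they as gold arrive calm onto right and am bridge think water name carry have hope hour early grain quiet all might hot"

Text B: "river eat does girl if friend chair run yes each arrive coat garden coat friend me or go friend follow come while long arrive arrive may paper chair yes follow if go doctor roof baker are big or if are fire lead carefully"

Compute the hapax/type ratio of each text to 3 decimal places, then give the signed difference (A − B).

0.309

A: hapax=40, V=41, ratio=0.976
B: hapax=20, V=30, ratio=0.667
Difference = 0.976 − 0.667 = 0.309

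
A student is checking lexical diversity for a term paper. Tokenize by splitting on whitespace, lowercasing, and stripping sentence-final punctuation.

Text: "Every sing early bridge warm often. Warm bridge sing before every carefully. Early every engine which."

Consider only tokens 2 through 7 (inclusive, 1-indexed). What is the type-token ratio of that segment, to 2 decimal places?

0.83

Segment tokens 2–7: sing, early, bridge, warm, often, warm
Segment N = 6, segment V = 5.
TTR = 5 / 6 = 0.83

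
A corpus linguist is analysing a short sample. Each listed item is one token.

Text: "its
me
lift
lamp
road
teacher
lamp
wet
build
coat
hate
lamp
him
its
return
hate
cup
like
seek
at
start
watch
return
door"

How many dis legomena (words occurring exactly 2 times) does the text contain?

3

Frequencies: lamp:3, its:2, hate:2, return:2, me:1, lift:1, road:1, teacher:1, wet:1, build:1, coat:1, him:1, cup:1, like:1, seek:1, at:1, start:1, watch:1, door:1
Words with frequency 2: hate, its, return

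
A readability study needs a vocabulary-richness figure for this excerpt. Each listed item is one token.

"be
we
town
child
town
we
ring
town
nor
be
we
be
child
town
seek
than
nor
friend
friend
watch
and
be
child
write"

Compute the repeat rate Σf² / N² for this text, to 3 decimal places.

0.111

Frequencies: be:4, town:4, we:3, child:3, nor:2, friend:2, ring:1, seek:1, than:1, watch:1, and:1, write:1
Σf² = 64; N² = 576
Repeat rate = 64 / 576 = 0.111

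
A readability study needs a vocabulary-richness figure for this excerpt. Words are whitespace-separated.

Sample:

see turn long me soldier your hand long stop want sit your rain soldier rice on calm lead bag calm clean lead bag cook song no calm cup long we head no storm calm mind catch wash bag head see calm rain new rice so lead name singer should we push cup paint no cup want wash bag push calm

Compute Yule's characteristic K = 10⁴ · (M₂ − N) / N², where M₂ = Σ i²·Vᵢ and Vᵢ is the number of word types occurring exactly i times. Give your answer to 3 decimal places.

Frequencies: calm:6, bag:4, long:3, lead:3, no:3, cup:3, see:2, soldier:2, your:2, want:2, rain:2, rice:2, we:2, head:2, wash:2, push:2, turn:1, me:1, hand:1, stop:1, … (14 more, each freq 1)
N = 60. Frequency spectrum: V_1=18, V_2=10, V_3=4, V_4=1, V_6=1
M₂ = 1²·18 + 2²·10 + 3²·4 + 4²·1 + 6²·1 = 146
K = 10000 × (146 − 60) / 60² = 238.889

238.889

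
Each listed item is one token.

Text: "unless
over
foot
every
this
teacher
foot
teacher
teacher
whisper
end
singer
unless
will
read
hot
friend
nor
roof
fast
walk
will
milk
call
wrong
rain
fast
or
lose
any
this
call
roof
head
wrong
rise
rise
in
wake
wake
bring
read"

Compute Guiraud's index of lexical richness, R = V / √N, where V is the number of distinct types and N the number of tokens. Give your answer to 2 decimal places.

N = 42, V = 29.
√N = 6.480741
R = 29 / 6.480741 = 4.47

4.47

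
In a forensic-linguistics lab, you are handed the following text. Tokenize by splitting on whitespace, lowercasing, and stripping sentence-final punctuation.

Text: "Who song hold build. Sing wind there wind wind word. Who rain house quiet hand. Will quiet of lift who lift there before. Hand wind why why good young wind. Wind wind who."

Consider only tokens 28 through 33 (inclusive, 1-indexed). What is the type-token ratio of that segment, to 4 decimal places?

0.6667

Segment tokens 28–33: good, young, wind, wind, wind, who
Segment N = 6, segment V = 4.
TTR = 4 / 6 = 0.6667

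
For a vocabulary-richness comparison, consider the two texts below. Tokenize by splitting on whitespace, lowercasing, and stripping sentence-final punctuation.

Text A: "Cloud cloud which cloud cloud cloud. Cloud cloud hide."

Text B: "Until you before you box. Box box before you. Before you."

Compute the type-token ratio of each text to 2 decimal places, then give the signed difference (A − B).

-0.03

TTR(A) = 3/9 = 0.33
TTR(B) = 4/11 = 0.36
Difference = 0.33 − 0.36 = -0.03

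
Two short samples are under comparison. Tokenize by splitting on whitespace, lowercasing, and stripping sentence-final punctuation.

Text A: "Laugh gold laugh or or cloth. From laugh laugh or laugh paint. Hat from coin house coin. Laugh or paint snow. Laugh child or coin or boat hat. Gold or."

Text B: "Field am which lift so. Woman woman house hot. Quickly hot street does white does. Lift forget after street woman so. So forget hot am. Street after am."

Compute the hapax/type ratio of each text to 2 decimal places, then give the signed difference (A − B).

0.06

A: hapax=5, V=12, ratio=0.42
B: hapax=5, V=14, ratio=0.36
Difference = 0.42 − 0.36 = 0.06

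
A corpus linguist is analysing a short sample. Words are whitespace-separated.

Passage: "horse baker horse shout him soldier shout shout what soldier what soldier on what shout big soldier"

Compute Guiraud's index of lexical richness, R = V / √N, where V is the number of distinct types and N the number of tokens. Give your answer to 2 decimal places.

N = 17, V = 8.
√N = 4.123106
R = 8 / 4.123106 = 1.94

1.94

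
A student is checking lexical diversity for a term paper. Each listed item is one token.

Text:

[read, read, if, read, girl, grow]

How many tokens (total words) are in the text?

6

Tokens: read, read, if, read, girl, grow
N = 6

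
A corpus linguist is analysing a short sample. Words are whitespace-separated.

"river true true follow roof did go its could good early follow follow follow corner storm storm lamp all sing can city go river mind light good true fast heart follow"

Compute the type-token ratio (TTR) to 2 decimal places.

N = 31 tokens, V = 21 types.
TTR = V / N = 21 / 31 = 0.68

0.68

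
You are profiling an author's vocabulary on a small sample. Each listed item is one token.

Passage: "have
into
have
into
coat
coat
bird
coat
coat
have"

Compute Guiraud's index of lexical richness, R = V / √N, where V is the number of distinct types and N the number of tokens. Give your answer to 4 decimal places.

1.2649

N = 10, V = 4.
√N = 3.162278
R = 4 / 3.162278 = 1.2649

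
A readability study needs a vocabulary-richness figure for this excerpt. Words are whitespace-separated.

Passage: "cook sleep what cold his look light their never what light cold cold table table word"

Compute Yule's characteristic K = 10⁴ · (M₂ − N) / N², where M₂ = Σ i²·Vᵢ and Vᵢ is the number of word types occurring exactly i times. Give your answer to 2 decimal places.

468.75

Frequencies: cold:3, what:2, light:2, table:2, cook:1, sleep:1, his:1, look:1, their:1, never:1, word:1
N = 16. Frequency spectrum: V_1=7, V_2=3, V_3=1
M₂ = 1²·7 + 2²·3 + 3²·1 = 28
K = 10000 × (28 − 16) / 16² = 468.75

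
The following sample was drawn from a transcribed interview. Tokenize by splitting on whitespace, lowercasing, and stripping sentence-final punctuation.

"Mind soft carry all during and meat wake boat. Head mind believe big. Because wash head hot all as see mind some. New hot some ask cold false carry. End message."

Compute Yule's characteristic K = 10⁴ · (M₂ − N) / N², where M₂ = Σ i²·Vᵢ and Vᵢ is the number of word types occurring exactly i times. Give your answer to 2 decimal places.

Frequencies: mind:3, carry:2, all:2, head:2, hot:2, some:2, soft:1, during:1, and:1, meat:1, wake:1, boat:1, believe:1, big:1, because:1, wash:1, as:1, see:1, new:1, ask:1, … (4 more, each freq 1)
N = 31. Frequency spectrum: V_1=18, V_2=5, V_3=1
M₂ = 1²·18 + 2²·5 + 3²·1 = 47
K = 10000 × (47 − 31) / 31² = 166.49

166.49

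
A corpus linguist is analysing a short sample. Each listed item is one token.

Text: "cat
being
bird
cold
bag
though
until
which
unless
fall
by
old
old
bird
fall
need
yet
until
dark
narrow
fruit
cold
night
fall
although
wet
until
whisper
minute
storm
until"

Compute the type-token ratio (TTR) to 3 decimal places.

N = 31 tokens, V = 23 types.
TTR = V / N = 23 / 31 = 0.742

0.742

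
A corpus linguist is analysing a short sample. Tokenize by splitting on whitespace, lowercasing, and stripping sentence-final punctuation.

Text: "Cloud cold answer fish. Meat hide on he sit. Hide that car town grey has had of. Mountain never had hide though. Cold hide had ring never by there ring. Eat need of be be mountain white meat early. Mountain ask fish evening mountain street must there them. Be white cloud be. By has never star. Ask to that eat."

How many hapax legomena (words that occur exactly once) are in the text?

Frequencies: hide:4, mountain:4, be:4, had:3, never:3, cloud:2, cold:2, fish:2, meat:2, that:2, has:2, of:2, ring:2, by:2, there:2, eat:2, white:2, ask:2, answer:1, on:1, … (14 more, each freq 1)
Hapax (freq=1): answer, car, early, evening, grey, he, must, need, on, sit, star, street, them, though, to, town

16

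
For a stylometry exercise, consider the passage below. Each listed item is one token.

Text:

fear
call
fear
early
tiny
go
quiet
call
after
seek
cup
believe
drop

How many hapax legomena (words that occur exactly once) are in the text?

9

Frequencies: fear:2, call:2, early:1, tiny:1, go:1, quiet:1, after:1, seek:1, cup:1, believe:1, drop:1
Hapax (freq=1): after, believe, cup, drop, early, go, quiet, seek, tiny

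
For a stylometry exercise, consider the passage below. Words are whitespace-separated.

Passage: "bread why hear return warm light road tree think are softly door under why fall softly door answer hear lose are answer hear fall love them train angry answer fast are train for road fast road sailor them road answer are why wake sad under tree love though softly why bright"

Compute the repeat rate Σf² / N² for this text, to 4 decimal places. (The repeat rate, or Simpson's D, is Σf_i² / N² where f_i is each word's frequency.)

0.0488

Frequencies: why:4, road:4, are:4, answer:4, hear:3, softly:3, tree:2, door:2, under:2, fall:2, love:2, them:2, train:2, fast:2, bread:1, return:1, warm:1, light:1, think:1, lose:1, … (7 more, each freq 1)
Σf² = 127; N² = 2601
Repeat rate = 127 / 2601 = 0.0488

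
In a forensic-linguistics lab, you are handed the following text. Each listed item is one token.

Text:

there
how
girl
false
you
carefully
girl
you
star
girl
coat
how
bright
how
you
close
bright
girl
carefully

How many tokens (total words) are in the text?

Tokens: there, how, girl, false, you, carefully, girl, you, star, girl, coat, how, bright, how, you, close, bright, girl, carefully
N = 19

19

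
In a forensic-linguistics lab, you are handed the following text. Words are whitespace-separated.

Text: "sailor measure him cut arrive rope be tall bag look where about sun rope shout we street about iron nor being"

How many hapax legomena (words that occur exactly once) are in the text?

17

Frequencies: rope:2, about:2, sailor:1, measure:1, him:1, cut:1, arrive:1, be:1, tall:1, bag:1, look:1, where:1, sun:1, shout:1, we:1, street:1, iron:1, nor:1, being:1
Hapax (freq=1): arrive, bag, be, being, cut, him, iron, look, measure, nor, sailor, shout, street, sun, tall, we, where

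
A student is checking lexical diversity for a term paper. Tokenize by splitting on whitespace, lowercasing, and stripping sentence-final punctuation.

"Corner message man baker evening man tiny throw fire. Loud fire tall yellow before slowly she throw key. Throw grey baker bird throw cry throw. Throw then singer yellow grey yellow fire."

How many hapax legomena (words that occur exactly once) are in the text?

14

Frequencies: throw:6, fire:3, yellow:3, man:2, baker:2, grey:2, corner:1, message:1, evening:1, tiny:1, loud:1, tall:1, before:1, slowly:1, she:1, key:1, bird:1, cry:1, then:1, singer:1
Hapax (freq=1): before, bird, corner, cry, evening, key, loud, message, she, singer, slowly, tall, then, tiny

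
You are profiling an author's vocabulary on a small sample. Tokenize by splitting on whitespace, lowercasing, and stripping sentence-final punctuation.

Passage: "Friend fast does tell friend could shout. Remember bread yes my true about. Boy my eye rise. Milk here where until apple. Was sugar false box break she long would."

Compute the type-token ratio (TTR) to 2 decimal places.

N = 30 tokens, V = 28 types.
TTR = V / N = 28 / 30 = 0.93

0.93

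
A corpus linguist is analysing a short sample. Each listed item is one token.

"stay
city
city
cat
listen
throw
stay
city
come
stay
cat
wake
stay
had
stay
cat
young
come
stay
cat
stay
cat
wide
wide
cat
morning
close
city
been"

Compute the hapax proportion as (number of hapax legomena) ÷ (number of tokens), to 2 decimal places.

0.28

Frequencies: stay:7, cat:6, city:4, come:2, wide:2, listen:1, throw:1, wake:1, had:1, young:1, morning:1, close:1, been:1
Hapax count = 8; token count = 29.
Ratio = 8 / 29 = 0.28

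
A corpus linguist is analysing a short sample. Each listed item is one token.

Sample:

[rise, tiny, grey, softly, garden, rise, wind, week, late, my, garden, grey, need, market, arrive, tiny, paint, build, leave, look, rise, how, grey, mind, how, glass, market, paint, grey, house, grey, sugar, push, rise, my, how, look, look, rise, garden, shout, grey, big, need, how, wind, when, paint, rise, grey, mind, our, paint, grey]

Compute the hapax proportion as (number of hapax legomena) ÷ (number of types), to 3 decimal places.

0.538

Frequencies: grey:8, rise:6, paint:4, how:4, garden:3, look:3, tiny:2, wind:2, my:2, need:2, market:2, mind:2, softly:1, week:1, late:1, arrive:1, build:1, leave:1, glass:1, house:1, … (6 more, each freq 1)
Hapax count = 14; type count = 26.
Ratio = 14 / 26 = 0.538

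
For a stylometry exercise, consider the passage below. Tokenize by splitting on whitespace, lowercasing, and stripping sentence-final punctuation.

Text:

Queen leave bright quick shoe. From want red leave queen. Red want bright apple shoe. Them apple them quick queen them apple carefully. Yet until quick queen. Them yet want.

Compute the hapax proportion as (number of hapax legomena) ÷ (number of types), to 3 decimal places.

0.231

Frequencies: queen:4, them:4, quick:3, want:3, apple:3, leave:2, bright:2, shoe:2, red:2, yet:2, from:1, carefully:1, until:1
Hapax count = 3; type count = 13.
Ratio = 3 / 13 = 0.231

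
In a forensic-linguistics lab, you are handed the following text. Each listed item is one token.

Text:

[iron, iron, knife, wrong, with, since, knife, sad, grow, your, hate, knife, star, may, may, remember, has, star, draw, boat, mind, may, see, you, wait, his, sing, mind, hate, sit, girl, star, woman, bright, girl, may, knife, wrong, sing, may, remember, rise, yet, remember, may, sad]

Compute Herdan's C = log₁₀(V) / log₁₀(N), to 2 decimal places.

0.86

N = 46, V = 27.
log₁₀(V) = 1.431364, log₁₀(N) = 1.662758
C = 1.431364 / 1.662758 = 0.86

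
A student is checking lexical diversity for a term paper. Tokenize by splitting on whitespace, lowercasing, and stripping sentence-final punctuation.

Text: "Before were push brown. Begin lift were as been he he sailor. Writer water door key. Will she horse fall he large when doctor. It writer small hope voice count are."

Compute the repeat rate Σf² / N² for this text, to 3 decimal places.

Frequencies: he:3, were:2, writer:2, before:1, push:1, brown:1, begin:1, lift:1, as:1, been:1, sailor:1, water:1, door:1, key:1, will:1, she:1, horse:1, fall:1, large:1, when:1, … (7 more, each freq 1)
Σf² = 41; N² = 961
Repeat rate = 41 / 961 = 0.043

0.043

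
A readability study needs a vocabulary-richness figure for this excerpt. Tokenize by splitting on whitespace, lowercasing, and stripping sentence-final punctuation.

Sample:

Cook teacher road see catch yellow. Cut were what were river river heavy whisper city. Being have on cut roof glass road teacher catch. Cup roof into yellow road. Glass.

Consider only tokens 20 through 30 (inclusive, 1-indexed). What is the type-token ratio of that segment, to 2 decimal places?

Segment tokens 20–30: roof, glass, road, teacher, catch, cup, roof, into, yellow, road, glass
Segment N = 11, segment V = 8.
TTR = 8 / 11 = 0.73

0.73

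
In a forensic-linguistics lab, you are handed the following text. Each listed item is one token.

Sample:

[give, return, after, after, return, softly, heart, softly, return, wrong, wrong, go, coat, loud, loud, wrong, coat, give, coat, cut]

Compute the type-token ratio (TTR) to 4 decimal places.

0.5000

N = 20 tokens, V = 10 types.
TTR = V / N = 10 / 20 = 0.5000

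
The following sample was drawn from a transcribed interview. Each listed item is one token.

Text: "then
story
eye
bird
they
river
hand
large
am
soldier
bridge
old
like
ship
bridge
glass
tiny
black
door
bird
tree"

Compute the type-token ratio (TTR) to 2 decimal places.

N = 21 tokens, V = 19 types.
TTR = V / N = 19 / 21 = 0.90

0.90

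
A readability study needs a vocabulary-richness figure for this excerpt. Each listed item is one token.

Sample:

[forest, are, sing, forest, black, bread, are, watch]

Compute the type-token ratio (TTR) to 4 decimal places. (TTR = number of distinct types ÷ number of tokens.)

0.7500

N = 8 tokens, V = 6 types.
TTR = V / N = 6 / 8 = 0.7500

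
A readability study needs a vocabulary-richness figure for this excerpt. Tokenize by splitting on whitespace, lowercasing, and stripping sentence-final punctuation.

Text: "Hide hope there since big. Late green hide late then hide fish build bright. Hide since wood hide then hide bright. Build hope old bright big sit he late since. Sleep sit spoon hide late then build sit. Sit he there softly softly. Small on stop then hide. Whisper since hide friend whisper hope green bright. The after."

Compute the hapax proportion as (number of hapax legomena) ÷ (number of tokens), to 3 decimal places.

0.190

Frequencies: hide:9, since:4, late:4, then:4, bright:4, sit:4, hope:3, build:3, there:2, big:2, green:2, he:2, softly:2, whisper:2, fish:1, wood:1, old:1, sleep:1, spoon:1, small:1, … (5 more, each freq 1)
Hapax count = 11; token count = 58.
Ratio = 11 / 58 = 0.190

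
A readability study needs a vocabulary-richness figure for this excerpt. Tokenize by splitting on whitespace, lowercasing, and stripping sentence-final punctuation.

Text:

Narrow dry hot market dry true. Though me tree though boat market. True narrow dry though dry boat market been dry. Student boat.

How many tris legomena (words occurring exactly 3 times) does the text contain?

3

Frequencies: dry:5, market:3, though:3, boat:3, narrow:2, true:2, hot:1, me:1, tree:1, been:1, student:1
Words with frequency 3: boat, market, though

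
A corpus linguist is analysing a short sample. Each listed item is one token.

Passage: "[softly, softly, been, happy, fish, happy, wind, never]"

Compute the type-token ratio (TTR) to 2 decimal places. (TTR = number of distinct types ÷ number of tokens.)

N = 8 tokens, V = 6 types.
TTR = V / N = 6 / 8 = 0.75

0.75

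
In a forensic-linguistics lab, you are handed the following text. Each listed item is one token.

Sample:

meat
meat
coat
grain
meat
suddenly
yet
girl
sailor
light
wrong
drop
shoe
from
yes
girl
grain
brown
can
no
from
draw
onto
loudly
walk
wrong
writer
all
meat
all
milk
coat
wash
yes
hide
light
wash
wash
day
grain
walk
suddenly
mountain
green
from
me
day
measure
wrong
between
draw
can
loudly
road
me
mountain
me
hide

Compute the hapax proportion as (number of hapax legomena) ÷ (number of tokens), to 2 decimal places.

0.22

Frequencies: meat:4, grain:3, wrong:3, from:3, wash:3, me:3, coat:2, suddenly:2, girl:2, light:2, yes:2, can:2, draw:2, loudly:2, walk:2, all:2, hide:2, day:2, mountain:2, yet:1, … (12 more, each freq 1)
Hapax count = 13; token count = 58.
Ratio = 13 / 58 = 0.22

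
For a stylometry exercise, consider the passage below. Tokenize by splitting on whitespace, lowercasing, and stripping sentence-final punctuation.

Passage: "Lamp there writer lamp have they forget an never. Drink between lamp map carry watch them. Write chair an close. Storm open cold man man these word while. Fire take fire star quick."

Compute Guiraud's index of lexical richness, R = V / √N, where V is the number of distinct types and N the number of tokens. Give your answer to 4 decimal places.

4.8742

N = 33, V = 28.
√N = 5.744563
R = 28 / 5.744563 = 4.8742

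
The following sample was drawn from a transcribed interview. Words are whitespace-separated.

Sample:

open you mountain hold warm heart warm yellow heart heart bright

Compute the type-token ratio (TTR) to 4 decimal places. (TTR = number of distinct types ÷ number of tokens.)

N = 11 tokens, V = 8 types.
TTR = V / N = 8 / 11 = 0.7273

0.7273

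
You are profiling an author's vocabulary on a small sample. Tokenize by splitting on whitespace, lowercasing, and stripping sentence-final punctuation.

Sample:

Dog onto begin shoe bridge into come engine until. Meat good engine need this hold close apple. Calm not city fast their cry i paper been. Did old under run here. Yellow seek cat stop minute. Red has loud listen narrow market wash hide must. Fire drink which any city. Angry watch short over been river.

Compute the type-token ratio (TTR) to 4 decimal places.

N = 56 tokens, V = 53 types.
TTR = V / N = 53 / 56 = 0.9464

0.9464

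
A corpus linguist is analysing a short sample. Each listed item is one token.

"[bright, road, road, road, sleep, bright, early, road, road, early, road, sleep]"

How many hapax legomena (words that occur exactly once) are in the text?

Frequencies: road:6, bright:2, sleep:2, early:2
Hapax (freq=1): (none)

0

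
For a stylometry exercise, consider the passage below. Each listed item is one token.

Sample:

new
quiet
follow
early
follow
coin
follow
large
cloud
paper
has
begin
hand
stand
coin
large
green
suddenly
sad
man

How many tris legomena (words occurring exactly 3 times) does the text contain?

Frequencies: follow:3, coin:2, large:2, new:1, quiet:1, early:1, cloud:1, paper:1, has:1, begin:1, hand:1, stand:1, green:1, suddenly:1, sad:1, man:1
Words with frequency 3: follow

1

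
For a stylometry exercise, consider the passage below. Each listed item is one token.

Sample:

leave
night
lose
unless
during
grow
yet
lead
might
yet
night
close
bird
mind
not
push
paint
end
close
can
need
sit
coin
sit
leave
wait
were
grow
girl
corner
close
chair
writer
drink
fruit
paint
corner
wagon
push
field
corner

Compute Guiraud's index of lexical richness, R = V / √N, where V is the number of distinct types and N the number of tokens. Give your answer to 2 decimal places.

4.69

N = 41, V = 30.
√N = 6.403124
R = 30 / 6.403124 = 4.69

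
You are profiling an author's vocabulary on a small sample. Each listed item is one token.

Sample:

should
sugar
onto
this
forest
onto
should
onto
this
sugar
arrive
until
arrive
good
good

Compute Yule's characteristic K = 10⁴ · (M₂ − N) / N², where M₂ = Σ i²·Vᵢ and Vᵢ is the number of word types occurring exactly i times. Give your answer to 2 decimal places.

Frequencies: onto:3, should:2, sugar:2, this:2, arrive:2, good:2, forest:1, until:1
N = 15. Frequency spectrum: V_1=2, V_2=5, V_3=1
M₂ = 1²·2 + 2²·5 + 3²·1 = 31
K = 10000 × (31 − 15) / 15² = 711.11

711.11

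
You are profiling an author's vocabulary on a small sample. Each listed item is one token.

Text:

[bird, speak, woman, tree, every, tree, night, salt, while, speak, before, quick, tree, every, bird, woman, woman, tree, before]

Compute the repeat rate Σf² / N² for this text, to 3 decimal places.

Frequencies: tree:4, woman:3, bird:2, speak:2, every:2, before:2, night:1, salt:1, while:1, quick:1
Σf² = 45; N² = 361
Repeat rate = 45 / 361 = 0.125

0.125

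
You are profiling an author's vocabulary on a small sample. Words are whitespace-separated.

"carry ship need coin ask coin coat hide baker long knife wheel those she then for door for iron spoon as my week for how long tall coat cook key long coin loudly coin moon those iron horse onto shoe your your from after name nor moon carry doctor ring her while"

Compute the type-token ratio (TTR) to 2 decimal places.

N = 52 tokens, V = 39 types.
TTR = V / N = 39 / 52 = 0.75

0.75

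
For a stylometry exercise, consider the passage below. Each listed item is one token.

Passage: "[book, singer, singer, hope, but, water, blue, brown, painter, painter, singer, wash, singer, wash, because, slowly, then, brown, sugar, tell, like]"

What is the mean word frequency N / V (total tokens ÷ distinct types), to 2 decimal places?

1.40

N = 21 tokens, V = 15 types.
Mean frequency = N / V = 21 / 15 = 1.40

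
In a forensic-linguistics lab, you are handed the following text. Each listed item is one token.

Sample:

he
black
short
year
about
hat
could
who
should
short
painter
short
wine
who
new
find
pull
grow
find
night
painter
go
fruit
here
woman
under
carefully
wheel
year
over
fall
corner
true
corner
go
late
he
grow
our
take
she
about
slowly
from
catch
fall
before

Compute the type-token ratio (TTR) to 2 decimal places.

N = 47 tokens, V = 35 types.
TTR = V / N = 35 / 47 = 0.74

0.74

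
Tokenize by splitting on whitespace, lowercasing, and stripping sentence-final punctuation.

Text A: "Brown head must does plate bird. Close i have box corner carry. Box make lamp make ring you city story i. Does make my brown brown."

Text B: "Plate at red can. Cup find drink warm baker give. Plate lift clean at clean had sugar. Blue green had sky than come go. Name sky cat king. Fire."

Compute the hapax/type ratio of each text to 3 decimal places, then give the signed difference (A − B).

-0.055

A: hapax=14, V=19, ratio=0.737
B: hapax=19, V=24, ratio=0.792
Difference = 0.737 − 0.792 = -0.055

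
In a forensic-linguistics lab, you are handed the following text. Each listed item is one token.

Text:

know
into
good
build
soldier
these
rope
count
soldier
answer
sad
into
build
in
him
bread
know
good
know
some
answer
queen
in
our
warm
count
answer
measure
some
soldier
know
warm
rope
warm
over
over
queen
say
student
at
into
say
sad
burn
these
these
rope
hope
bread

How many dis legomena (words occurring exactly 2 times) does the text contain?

Frequencies: know:4, into:3, soldier:3, these:3, rope:3, answer:3, warm:3, good:2, build:2, count:2, sad:2, in:2, bread:2, some:2, queen:2, over:2, say:2, him:1, our:1, measure:1, … (4 more, each freq 1)
Words with frequency 2: bread, build, count, good, in, over, queen, sad, say, some

10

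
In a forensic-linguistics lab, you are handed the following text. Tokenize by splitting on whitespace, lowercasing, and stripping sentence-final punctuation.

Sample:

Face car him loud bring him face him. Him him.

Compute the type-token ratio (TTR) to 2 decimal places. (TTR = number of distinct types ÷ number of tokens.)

0.50

N = 10 tokens, V = 5 types.
TTR = V / N = 5 / 10 = 0.50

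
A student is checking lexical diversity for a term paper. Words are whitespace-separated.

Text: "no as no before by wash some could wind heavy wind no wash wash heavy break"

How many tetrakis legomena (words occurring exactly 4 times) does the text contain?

0

Frequencies: no:3, wash:3, wind:2, heavy:2, as:1, before:1, by:1, some:1, could:1, break:1
Words with frequency 4: (none)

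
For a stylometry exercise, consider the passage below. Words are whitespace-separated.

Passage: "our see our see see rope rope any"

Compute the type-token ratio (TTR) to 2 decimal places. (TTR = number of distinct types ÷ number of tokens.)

N = 8 tokens, V = 4 types.
TTR = V / N = 4 / 8 = 0.50

0.50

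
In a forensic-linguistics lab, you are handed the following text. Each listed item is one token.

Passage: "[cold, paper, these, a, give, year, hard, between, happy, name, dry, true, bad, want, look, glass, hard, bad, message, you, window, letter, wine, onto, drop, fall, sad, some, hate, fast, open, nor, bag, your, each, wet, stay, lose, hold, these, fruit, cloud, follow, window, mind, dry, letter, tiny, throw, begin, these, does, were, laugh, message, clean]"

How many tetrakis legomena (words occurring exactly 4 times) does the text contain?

Frequencies: these:3, hard:2, dry:2, bad:2, message:2, window:2, letter:2, cold:1, paper:1, a:1, give:1, year:1, between:1, happy:1, name:1, true:1, want:1, look:1, glass:1, you:1, … (28 more, each freq 1)
Words with frequency 4: (none)

0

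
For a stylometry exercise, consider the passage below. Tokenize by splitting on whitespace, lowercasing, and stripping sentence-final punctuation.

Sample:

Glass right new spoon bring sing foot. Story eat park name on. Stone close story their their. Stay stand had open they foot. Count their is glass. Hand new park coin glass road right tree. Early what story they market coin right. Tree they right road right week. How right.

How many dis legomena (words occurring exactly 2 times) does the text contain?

Frequencies: right:6, glass:3, story:3, their:3, they:3, new:2, foot:2, park:2, coin:2, road:2, tree:2, spoon:1, bring:1, sing:1, eat:1, name:1, on:1, stone:1, close:1, stay:1, … (11 more, each freq 1)
Words with frequency 2: coin, foot, new, park, road, tree

6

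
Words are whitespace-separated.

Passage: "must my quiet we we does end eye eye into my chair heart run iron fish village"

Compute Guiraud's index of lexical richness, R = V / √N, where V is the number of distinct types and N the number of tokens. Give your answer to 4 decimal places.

N = 17, V = 14.
√N = 4.123106
R = 14 / 4.123106 = 3.3955

3.3955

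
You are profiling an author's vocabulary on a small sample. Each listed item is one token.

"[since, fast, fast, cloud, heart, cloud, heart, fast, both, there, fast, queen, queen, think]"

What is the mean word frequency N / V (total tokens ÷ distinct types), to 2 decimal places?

1.75

N = 14 tokens, V = 8 types.
Mean frequency = N / V = 14 / 8 = 1.75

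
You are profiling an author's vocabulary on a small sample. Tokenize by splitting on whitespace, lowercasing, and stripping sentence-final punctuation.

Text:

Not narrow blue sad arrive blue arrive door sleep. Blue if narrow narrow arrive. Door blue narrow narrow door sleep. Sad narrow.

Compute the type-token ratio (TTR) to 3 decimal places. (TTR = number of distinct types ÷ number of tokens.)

0.364

N = 22 tokens, V = 8 types.
TTR = V / N = 8 / 22 = 0.364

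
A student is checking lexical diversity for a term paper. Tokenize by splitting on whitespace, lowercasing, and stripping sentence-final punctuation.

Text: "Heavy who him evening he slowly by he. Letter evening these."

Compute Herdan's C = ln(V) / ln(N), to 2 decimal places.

0.92

N = 11, V = 9.
ln(V) = 2.197225, ln(N) = 2.397895
C = 2.197225 / 2.397895 = 0.92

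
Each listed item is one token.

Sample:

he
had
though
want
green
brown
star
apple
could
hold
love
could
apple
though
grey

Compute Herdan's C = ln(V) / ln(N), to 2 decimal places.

0.92

N = 15, V = 12.
ln(V) = 2.484907, ln(N) = 2.708050
C = 2.484907 / 2.708050 = 0.92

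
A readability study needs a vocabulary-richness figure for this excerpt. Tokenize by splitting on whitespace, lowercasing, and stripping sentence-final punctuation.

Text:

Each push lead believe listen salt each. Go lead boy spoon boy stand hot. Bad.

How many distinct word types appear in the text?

12

Distinct types: {bad, believe, boy, each, go, hot, lead, listen, push, salt, spoon, stand}
V = 12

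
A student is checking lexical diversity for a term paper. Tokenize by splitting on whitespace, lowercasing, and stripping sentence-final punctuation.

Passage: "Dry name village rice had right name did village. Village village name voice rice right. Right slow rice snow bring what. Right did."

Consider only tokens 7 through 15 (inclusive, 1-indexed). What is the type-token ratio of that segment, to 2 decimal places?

0.67

Segment tokens 7–15: name, did, village, village, village, name, voice, rice, right
Segment N = 9, segment V = 6.
TTR = 6 / 9 = 0.67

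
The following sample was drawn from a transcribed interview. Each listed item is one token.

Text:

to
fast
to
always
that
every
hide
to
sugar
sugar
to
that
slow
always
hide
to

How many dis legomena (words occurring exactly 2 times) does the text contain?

4

Frequencies: to:5, always:2, that:2, hide:2, sugar:2, fast:1, every:1, slow:1
Words with frequency 2: always, hide, sugar, that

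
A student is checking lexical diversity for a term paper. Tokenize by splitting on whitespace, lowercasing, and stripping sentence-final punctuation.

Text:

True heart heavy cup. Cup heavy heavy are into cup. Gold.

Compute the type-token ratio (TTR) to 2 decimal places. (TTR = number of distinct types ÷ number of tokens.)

0.64

N = 11 tokens, V = 7 types.
TTR = V / N = 7 / 11 = 0.64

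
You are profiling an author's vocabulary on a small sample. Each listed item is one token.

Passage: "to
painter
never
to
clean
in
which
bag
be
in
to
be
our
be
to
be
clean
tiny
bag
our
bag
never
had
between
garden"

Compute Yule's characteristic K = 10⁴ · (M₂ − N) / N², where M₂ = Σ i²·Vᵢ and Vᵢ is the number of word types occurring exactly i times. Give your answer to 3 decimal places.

608.000

Frequencies: to:4, be:4, bag:3, never:2, clean:2, in:2, our:2, painter:1, which:1, tiny:1, had:1, between:1, garden:1
N = 25. Frequency spectrum: V_1=6, V_2=4, V_3=1, V_4=2
M₂ = 1²·6 + 2²·4 + 3²·1 + 4²·2 = 63
K = 10000 × (63 − 25) / 25² = 608.000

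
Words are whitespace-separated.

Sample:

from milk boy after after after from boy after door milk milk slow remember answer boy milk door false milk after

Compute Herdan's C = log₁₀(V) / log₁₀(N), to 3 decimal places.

N = 21, V = 9.
log₁₀(V) = 0.954243, log₁₀(N) = 1.322219
C = 0.954243 / 1.322219 = 0.722

0.722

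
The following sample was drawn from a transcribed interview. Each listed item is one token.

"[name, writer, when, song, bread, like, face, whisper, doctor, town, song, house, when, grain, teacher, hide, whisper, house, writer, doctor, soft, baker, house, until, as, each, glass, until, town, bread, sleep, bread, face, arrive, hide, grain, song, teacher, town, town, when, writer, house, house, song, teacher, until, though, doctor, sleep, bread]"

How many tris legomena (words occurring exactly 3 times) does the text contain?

5

Frequencies: house:5, song:4, bread:4, town:4, writer:3, when:3, doctor:3, teacher:3, until:3, face:2, whisper:2, grain:2, hide:2, sleep:2, name:1, like:1, soft:1, baker:1, as:1, each:1, … (3 more, each freq 1)
Words with frequency 3: doctor, teacher, until, when, writer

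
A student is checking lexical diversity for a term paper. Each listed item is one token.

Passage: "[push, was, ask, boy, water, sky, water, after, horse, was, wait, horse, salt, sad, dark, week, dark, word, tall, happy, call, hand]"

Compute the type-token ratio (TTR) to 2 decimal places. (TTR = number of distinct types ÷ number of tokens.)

N = 22 tokens, V = 18 types.
TTR = V / N = 18 / 22 = 0.82

0.82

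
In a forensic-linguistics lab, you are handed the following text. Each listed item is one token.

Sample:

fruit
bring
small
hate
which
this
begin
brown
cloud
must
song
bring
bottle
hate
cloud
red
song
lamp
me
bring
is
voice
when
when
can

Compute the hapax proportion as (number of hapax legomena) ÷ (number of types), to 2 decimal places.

0.74

Frequencies: bring:3, hate:2, cloud:2, song:2, when:2, fruit:1, small:1, which:1, this:1, begin:1, brown:1, must:1, bottle:1, red:1, lamp:1, me:1, is:1, voice:1, can:1
Hapax count = 14; type count = 19.
Ratio = 14 / 19 = 0.74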